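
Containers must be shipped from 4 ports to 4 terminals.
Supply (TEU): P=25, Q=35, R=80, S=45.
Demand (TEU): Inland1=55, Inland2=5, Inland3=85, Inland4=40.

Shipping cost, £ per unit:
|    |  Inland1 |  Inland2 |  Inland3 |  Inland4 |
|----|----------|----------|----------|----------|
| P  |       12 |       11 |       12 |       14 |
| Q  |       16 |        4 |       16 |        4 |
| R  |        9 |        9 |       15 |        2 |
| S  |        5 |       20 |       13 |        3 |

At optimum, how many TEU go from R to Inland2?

Solving gives:
  P to Inland3: 25 × £12 = £300
  Q to Inland2: 5 × £4 = £20
  Q to Inland3: 30 × £16 = £480
  R to Inland1: 10 × £9 = £90
  R to Inland3: 30 × £15 = £450
  R to Inland4: 40 × £2 = £80
  S to Inland1: 45 × £5 = £225
Total cost = £1645.
The route R→Inland2 is not used.

0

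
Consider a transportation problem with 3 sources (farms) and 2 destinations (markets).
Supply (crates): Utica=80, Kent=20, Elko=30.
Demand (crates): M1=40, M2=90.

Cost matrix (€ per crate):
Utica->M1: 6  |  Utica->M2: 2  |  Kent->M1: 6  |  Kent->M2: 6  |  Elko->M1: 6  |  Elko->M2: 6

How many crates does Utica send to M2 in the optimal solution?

Optimal shipments:
  Utica to M2: 80 × €2 = €160
  Kent to M1: 20 × €6 = €120
  Elko to M1: 20 × €6 = €120
  Elko to M2: 10 × €6 = €60
Total cost = €460.
So Utica→M2 carries 80 crates.

80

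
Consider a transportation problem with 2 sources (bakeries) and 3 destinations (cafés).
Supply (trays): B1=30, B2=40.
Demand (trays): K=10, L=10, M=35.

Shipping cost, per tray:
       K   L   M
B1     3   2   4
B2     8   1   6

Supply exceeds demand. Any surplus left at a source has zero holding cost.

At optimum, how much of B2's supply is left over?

15

An optimal plan:
  B1–K: 10 trays
  B1–M: 20 trays
  B2–L: 10 trays
  B2–M: 15 trays
Total cost = 210.
B2 ships 25 of its 40, leaving 15.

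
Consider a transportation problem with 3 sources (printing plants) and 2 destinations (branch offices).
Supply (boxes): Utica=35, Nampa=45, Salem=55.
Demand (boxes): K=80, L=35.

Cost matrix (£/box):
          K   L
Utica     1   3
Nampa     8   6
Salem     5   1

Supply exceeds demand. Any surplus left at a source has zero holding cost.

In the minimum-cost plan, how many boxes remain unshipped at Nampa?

An optimal plan:
  Utica->K: 35 boxes
  Nampa->K: 25 boxes
  Salem->K: 20 boxes
  Salem->L: 35 boxes
Total cost = £370.
Nampa ships 25 of its 45, leaving 20.

20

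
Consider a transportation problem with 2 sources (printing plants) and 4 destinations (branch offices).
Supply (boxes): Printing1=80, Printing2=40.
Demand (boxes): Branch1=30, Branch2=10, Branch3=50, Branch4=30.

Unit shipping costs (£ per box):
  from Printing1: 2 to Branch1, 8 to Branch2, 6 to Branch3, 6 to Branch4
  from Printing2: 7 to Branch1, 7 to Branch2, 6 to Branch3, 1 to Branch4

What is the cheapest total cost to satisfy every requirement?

Optimal allocation:
  Printing1–Branch1: 30 × £2 = £60
  Printing1–Branch3: 50 × £6 = £300
  Printing2–Branch2: 10 × £7 = £70
  Printing2–Branch4: 30 × £1 = £30
Total = 60 + 300 + 70 + 30 = £460.
(Supply check: Printing1 ships 80; Printing2 ships 40.)

460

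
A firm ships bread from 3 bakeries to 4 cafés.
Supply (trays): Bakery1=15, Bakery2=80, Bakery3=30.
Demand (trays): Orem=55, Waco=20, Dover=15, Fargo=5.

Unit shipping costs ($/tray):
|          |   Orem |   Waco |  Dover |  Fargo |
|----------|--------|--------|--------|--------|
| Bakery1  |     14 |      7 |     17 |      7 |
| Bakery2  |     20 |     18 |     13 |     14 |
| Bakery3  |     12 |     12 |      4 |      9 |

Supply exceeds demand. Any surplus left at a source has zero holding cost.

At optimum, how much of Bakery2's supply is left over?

An optimal plan:
  Bakery1 to Waco: 15 trays
  Bakery2 to Orem: 40 trays
  Bakery2 to Waco: 5 trays
  Bakery2 to Fargo: 5 trays
  Bakery3 to Orem: 15 trays
  Bakery3 to Dover: 15 trays
Total cost = $1305.
Bakery2 ships 50 of its 80, leaving 30.

30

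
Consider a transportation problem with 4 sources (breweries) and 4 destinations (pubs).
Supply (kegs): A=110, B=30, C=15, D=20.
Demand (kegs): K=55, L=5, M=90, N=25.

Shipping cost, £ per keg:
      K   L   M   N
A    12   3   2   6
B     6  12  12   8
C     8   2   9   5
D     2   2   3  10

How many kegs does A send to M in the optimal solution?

Solving gives:
  A->M: 90 × £2 = £180
  A->N: 20 × £6 = £120
  B->K: 30 × £6 = £180
  C->K: 5 × £8 = £40
  C->L: 5 × £2 = £10
  C->N: 5 × £5 = £25
  D->K: 20 × £2 = £40
Total cost = £595.
So A→M carries 90 kegs.

90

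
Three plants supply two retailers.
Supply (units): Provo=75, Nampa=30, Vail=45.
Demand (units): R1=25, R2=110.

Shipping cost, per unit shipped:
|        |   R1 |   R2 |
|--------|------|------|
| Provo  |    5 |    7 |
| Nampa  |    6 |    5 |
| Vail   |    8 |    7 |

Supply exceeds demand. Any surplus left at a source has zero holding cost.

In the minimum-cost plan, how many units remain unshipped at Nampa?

Minimum-cost shipments:
  Provo–R1: 25 × 5 = 125
  Provo–R2: 50 × 7 = 350
  Nampa–R2: 30 × 5 = 150
  Vail–R2: 30 × 7 = 210
Total cost = 835.
Nampa ships 30 of its 30, leaving 0.

0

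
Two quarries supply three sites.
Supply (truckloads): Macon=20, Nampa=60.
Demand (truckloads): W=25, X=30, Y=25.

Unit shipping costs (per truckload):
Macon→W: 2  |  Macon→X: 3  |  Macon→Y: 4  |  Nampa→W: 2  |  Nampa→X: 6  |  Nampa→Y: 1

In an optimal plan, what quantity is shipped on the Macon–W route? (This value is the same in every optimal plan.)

0

Optimal shipments:
  Macon→X: 20 × 3 = 60
  Nampa→W: 25 × 2 = 50
  Nampa→X: 10 × 6 = 60
  Nampa→Y: 25 × 1 = 25
Total cost = 195.
The route Macon→W is not used.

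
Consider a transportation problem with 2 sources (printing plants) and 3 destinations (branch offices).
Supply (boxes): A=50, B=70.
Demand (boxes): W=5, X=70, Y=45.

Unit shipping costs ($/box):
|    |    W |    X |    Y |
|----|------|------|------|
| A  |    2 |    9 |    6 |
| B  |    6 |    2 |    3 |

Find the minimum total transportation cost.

One minimum-cost allocation:
  A–W: 5 boxes
  A–Y: 45 boxes
  B–X: 70 boxes
Total cost = $420.
(Supply check: A ships 50; B ships 70.)

420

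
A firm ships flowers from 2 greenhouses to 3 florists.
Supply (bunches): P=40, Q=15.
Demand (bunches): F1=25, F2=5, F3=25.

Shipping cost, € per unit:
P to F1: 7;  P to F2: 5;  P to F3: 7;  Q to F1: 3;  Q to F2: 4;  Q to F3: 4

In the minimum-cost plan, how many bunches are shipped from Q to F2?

0

Optimal shipments:
  P to F1: 10 × €7 = €70
  P to F2: 5 × €5 = €25
  P to F3: 25 × €7 = €175
  Q to F1: 15 × €3 = €45
Total cost = €315.
The route Q→F2 is not used.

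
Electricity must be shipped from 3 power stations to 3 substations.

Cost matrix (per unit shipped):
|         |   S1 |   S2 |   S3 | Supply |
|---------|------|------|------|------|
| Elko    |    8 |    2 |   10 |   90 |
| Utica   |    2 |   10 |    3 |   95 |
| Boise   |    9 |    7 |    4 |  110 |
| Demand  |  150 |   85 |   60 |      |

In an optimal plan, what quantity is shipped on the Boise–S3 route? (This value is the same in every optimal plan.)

Solving gives:
  Elko→S1: 5 × 8 = 40
  Elko→S2: 85 × 2 = 170
  Utica→S1: 95 × 2 = 190
  Boise→S1: 50 × 9 = 450
  Boise→S3: 60 × 4 = 240
Total cost = 1090.
So Boise→S3 carries 60 MWh.

60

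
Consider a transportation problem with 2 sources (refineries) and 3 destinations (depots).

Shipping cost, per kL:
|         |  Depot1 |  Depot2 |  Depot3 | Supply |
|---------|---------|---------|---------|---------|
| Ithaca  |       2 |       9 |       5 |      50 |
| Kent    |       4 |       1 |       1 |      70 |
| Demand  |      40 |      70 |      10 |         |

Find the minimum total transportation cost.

200

One minimum-cost allocation:
  Ithaca→Depot1: 40 × 2 = 80
  Ithaca→Depot3: 10 × 5 = 50
  Kent→Depot2: 70 × 1 = 70
Total = 80 + 50 + 70 = 200.
(Supply check: Ithaca ships 50; Kent ships 70.)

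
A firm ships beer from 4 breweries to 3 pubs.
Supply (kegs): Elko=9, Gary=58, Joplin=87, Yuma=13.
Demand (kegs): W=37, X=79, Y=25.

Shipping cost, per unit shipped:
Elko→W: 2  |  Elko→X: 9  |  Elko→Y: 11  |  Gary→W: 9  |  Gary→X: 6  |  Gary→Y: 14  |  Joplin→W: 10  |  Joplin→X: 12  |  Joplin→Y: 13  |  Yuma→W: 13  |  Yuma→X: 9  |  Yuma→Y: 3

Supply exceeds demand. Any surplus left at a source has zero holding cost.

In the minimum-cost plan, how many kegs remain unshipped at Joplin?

Minimum-cost shipments:
  Elko–W: 9 × 2 = 18
  Gary–X: 58 × 6 = 348
  Joplin–W: 28 × 10 = 280
  Joplin–X: 21 × 12 = 252
  Joplin–Y: 12 × 13 = 156
  Yuma–Y: 13 × 3 = 39
Total cost = 1093.
Joplin ships 61 of its 87, leaving 26.

26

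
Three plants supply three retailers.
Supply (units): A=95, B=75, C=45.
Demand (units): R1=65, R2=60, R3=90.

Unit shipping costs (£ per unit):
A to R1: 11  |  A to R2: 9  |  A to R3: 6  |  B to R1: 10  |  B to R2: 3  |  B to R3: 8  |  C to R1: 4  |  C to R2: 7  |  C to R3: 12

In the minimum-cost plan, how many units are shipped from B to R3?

Optimal shipments:
  A->R1: 5 × £11 = £55
  A->R3: 90 × £6 = £540
  B->R1: 15 × £10 = £150
  B->R2: 60 × £3 = £180
  C->R1: 45 × £4 = £180
Total cost = £1105.
The route B→R3 is not used.

0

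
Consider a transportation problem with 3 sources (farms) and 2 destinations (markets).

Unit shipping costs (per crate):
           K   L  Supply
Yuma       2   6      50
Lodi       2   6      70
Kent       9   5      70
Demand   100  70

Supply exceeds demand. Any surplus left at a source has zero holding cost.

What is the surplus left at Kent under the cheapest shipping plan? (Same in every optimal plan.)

Minimum-cost shipments:
  Yuma to K: 30 × 2 = 60
  Lodi to K: 70 × 2 = 140
  Kent to L: 70 × 5 = 350
Total cost = 550.
Kent ships 70 of its 70, leaving 0.

0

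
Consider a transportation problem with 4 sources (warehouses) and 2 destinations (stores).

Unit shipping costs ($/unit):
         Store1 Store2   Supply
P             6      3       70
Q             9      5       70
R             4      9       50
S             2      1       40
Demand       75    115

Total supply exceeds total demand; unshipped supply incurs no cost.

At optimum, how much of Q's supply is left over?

Minimum-cost shipments:
  P–Store2: 70 × $3 = $210
  Q–Store2: 30 × $5 = $150
  R–Store1: 50 × $4 = $200
  S–Store1: 25 × $2 = $50
  S–Store2: 15 × $1 = $15
Total cost = $625.
Q ships 30 of its 70, leaving 40.

40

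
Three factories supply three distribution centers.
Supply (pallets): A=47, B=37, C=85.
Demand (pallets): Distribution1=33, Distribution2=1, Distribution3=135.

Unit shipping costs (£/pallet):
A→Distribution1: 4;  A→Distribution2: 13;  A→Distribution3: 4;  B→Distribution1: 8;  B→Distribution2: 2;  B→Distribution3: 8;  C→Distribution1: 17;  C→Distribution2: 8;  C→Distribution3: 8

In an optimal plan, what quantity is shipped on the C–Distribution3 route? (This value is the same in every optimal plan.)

85

Optimal shipments:
  A to Distribution3: 47 × £4 = £188
  B to Distribution1: 33 × £8 = £264
  B to Distribution2: 1 × £2 = £2
  B to Distribution3: 3 × £8 = £24
  C to Distribution3: 85 × £8 = £680
Total cost = £1158.
So C→Distribution3 carries 85 pallets.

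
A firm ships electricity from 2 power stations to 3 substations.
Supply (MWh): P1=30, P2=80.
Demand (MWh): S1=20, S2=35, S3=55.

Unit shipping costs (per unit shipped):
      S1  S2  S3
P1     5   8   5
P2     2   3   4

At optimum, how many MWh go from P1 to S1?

0

Optimal shipments:
  P1 to S3: 30 × 5 = 150
  P2 to S1: 20 × 2 = 40
  P2 to S2: 35 × 3 = 105
  P2 to S3: 25 × 4 = 100
Total cost = 395.
The route P1→S1 is not used.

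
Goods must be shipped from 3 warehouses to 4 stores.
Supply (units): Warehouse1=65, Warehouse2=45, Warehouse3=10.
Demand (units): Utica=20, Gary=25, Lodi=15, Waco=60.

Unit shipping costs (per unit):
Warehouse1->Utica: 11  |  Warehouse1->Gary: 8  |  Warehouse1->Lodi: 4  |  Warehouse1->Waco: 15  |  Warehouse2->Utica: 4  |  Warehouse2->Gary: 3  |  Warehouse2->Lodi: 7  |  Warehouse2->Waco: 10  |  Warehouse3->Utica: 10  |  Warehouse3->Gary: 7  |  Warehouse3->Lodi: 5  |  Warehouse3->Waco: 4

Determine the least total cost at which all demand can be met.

A cheapest plan:
  Warehouse1–Gary: 25 units
  Warehouse1–Lodi: 15 units
  Warehouse1–Waco: 25 units
  Warehouse2–Utica: 20 units
  Warehouse2–Waco: 25 units
  Warehouse3–Waco: 10 units
Total cost = 1005.
(Supply check: Warehouse1 ships 65; Warehouse2 ships 45; Warehouse3 ships 10.)

1005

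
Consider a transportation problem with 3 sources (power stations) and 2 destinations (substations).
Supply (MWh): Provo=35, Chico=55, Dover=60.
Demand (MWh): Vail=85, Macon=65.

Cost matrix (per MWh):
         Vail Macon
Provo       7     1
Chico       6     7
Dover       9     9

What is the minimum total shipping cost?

905

One minimum-cost allocation:
  Provo to Macon: 35 × 1 = 35
  Chico to Vail: 55 × 6 = 330
  Dover to Vail: 30 × 9 = 270
  Dover to Macon: 30 × 9 = 270
Total = 35 + 330 + 270 + 270 = 905.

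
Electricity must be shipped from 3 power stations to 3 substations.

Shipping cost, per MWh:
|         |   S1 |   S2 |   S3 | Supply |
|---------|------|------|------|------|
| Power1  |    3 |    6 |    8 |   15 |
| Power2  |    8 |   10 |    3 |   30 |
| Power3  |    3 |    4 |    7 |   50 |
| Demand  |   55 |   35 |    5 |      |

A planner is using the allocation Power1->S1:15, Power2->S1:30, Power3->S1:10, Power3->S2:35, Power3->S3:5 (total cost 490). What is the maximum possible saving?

45

Current plan cost = 15·3 + 30·8 + 10·3 + 35·4 + 5·7 = 490.
Optimal plan:
  Power1→S1: 15 × 3 = 45
  Power2→S1: 25 × 8 = 200
  Power2→S3: 5 × 3 = 15
  Power3→S1: 15 × 3 = 45
  Power3→S2: 35 × 4 = 140
Optimal cost = 445.
Saving = 490 − 445 = 45.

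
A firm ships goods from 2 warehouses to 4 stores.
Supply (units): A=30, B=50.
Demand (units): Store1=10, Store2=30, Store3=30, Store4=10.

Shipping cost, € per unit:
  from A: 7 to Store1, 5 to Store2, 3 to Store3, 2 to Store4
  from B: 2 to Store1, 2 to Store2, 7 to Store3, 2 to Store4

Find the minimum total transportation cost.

Optimal allocation:
  A–Store3: 30 units
  B–Store1: 10 units
  B–Store2: 30 units
  B–Store4: 10 units
Total cost = €190.
(Supply check: A ships 30; B ships 50.)

190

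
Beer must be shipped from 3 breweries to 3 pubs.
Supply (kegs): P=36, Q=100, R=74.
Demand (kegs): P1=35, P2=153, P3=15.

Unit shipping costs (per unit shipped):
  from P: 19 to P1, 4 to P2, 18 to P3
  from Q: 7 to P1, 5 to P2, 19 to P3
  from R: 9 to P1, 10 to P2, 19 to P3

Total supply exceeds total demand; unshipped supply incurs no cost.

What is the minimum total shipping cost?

1414

One minimum-cost allocation:
  P to P2: 36 × 4 = 144
  Q to P2: 100 × 5 = 500
  R to P1: 35 × 9 = 315
  R to P2: 17 × 10 = 170
  R to P3: 15 × 19 = 285
Total = 144 + 500 + 315 + 170 + 285 = 1414.
(Supply check: P ships 36; Q ships 100; R ships 67.)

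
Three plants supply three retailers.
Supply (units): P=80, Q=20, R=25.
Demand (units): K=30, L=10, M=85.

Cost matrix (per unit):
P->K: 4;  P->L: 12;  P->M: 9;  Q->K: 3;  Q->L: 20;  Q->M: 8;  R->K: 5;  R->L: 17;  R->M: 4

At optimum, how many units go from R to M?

25

The minimum-cost plan:
  P->K: 10 × 4 = 40
  P->L: 10 × 12 = 120
  P->M: 60 × 9 = 540
  Q->K: 20 × 3 = 60
  R->M: 25 × 4 = 100
Total cost = 860.
So R→M carries 25 units.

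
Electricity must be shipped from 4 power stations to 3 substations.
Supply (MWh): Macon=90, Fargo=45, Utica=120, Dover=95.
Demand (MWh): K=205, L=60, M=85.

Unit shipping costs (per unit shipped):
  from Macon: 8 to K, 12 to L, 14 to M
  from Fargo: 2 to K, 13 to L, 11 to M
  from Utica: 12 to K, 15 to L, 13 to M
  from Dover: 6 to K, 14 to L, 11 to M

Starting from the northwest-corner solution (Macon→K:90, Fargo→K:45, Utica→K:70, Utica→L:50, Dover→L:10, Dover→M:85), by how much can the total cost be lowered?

365

Current plan cost = 90·8 + 45·2 + 70·12 + 50·15 + 10·14 + 85·11 = 3475.
Optimal plan:
  Macon to K: 65 × 8 = 520
  Macon to L: 25 × 12 = 300
  Fargo to K: 45 × 2 = 90
  Utica to L: 35 × 15 = 525
  Utica to M: 85 × 13 = 1105
  Dover to K: 95 × 6 = 570
Optimal cost = 3110.
Saving = 3475 − 3110 = 365.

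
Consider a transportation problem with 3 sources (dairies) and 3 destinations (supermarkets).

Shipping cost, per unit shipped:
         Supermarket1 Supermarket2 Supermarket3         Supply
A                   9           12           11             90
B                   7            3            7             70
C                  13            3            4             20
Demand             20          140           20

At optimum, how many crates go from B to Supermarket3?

0

The minimum-cost plan:
  A→Supermarket1: 20 × 9 = 180
  A→Supermarket2: 50 × 12 = 600
  A→Supermarket3: 20 × 11 = 220
  B→Supermarket2: 70 × 3 = 210
  C→Supermarket2: 20 × 3 = 60
Total cost = 1270.
The route B→Supermarket3 is not used.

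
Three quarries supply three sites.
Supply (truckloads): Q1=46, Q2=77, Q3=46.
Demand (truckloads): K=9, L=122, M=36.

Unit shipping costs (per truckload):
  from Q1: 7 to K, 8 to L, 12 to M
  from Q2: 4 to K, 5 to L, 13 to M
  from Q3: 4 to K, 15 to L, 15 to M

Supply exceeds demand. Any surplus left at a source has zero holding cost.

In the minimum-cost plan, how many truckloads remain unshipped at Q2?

0

Minimum-cost shipments:
  Q1->L: 45 × 8 = 360
  Q1->M: 1 × 12 = 12
  Q2->L: 77 × 5 = 385
  Q3->K: 9 × 4 = 36
  Q3->M: 35 × 15 = 525
Total cost = 1318.
Q2 ships 77 of its 77, leaving 0.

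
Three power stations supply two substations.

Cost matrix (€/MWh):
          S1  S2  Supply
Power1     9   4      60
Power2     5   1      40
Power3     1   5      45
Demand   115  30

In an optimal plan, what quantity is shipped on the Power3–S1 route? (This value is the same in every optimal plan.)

The minimum-cost plan:
  Power1→S1: 30 × €9 = €270
  Power1→S2: 30 × €4 = €120
  Power2→S1: 40 × €5 = €200
  Power3→S1: 45 × €1 = €45
Total cost = €635.
So Power3→S1 carries 45 MWh.

45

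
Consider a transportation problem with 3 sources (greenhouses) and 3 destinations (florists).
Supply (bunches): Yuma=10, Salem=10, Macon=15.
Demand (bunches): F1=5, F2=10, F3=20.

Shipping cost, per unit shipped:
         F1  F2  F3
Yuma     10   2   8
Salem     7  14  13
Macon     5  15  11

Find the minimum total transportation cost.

285

One minimum-cost allocation:
  Yuma to F2: 10 × 2 = 20
  Salem to F3: 10 × 13 = 130
  Macon to F1: 5 × 5 = 25
  Macon to F3: 10 × 11 = 110
Total = 20 + 130 + 25 + 110 = 285.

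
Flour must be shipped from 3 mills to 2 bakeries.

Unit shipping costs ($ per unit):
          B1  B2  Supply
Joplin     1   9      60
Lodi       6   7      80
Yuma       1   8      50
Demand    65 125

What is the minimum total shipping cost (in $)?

Optimal allocation:
  Joplin->B1: 60 × $1 = $60
  Lodi->B2: 80 × $7 = $560
  Yuma->B1: 5 × $1 = $5
  Yuma->B2: 45 × $8 = $360
Total = 60 + 560 + 5 + 360 = $985.
(Supply check: Joplin ships 60; Lodi ships 80; Yuma ships 50.)

985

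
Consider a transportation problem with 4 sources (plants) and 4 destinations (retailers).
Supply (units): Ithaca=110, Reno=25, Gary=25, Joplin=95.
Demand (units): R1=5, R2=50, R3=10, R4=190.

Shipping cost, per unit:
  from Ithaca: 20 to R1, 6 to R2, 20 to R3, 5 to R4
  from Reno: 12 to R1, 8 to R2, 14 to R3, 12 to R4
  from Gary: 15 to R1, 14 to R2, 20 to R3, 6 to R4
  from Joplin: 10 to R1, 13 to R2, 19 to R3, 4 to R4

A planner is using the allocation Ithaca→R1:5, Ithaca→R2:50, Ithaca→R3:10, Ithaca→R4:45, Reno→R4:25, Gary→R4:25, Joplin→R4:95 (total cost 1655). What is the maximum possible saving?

255

Current plan cost = 5·20 + 50·6 + 10·20 + 45·5 + 25·12 + 25·6 + 95·4 = 1655.
Optimal plan:
  Ithaca->R2: 40 units
  Ithaca->R4: 70 units
  Reno->R1: 5 units
  Reno->R2: 10 units
  Reno->R3: 10 units
  Gary->R4: 25 units
  Joplin->R4: 95 units
Optimal cost = 1400.
Saving = 1655 − 1400 = 255.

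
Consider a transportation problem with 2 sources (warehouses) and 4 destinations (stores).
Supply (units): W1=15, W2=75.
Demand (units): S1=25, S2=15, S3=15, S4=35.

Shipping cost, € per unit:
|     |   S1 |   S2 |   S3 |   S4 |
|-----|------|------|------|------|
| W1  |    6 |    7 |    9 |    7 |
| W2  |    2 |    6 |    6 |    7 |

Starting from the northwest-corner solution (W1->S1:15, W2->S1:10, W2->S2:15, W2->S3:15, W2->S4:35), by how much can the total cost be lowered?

Current plan cost = 15·6 + 10·2 + 15·6 + 15·6 + 35·7 = €535.
Optimal plan:
  W1→S4: 15 × €7 = €105
  W2→S1: 25 × €2 = €50
  W2→S2: 15 × €6 = €90
  W2→S3: 15 × €6 = €90
  W2→S4: 20 × €7 = €140
Optimal cost = €475.
Saving = 535 − 475 = €60.

60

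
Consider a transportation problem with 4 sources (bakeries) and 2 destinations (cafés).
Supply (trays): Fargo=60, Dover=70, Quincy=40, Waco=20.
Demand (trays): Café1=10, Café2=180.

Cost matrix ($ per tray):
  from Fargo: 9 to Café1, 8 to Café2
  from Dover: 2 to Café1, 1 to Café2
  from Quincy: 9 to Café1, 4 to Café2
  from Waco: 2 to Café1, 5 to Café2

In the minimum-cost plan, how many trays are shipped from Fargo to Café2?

60

Optimal shipments:
  Fargo→Café2: 60 × $8 = $480
  Dover→Café2: 70 × $1 = $70
  Quincy→Café2: 40 × $4 = $160
  Waco→Café1: 10 × $2 = $20
  Waco→Café2: 10 × $5 = $50
Total cost = $780.
So Fargo→Café2 carries 60 trays.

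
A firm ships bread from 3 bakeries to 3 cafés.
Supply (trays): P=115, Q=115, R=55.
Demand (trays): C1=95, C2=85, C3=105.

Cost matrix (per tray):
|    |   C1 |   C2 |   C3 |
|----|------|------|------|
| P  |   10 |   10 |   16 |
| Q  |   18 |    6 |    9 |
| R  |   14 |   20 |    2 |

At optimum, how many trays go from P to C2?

20

Solving gives:
  P→C1: 95 × 10 = 950
  P→C2: 20 × 10 = 200
  Q→C2: 65 × 6 = 390
  Q→C3: 50 × 9 = 450
  R→C3: 55 × 2 = 110
Total cost = 2100.
So P→C2 carries 20 trays.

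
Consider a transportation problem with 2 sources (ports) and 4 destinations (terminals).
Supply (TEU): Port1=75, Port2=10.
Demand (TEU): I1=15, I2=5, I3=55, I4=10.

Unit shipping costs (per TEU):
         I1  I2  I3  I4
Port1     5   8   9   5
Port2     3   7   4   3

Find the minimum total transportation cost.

Optimal allocation:
  Port1->I1: 15 TEU
  Port1->I2: 5 TEU
  Port1->I3: 45 TEU
  Port1->I4: 10 TEU
  Port2->I3: 10 TEU
Total cost = 610.
(Supply check: Port1 ships 75; Port2 ships 10.)

610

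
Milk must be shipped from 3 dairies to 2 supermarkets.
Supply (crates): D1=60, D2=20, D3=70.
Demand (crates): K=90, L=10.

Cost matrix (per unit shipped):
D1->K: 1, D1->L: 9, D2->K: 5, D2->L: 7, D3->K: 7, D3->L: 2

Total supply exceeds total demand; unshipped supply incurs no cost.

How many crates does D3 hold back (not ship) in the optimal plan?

50

Minimum-cost shipments:
  D1 to K: 60 × 1 = 60
  D2 to K: 20 × 5 = 100
  D3 to K: 10 × 7 = 70
  D3 to L: 10 × 2 = 20
Total cost = 250.
D3 ships 20 of its 70, leaving 50.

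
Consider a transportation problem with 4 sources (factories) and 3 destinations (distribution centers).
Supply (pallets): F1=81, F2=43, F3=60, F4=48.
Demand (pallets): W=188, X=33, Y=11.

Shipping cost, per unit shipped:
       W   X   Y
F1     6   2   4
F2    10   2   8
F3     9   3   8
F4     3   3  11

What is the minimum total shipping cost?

A cheapest plan:
  F1->W: 70 × 6 = 420
  F1->Y: 11 × 4 = 44
  F2->W: 10 × 10 = 100
  F2->X: 33 × 2 = 66
  F3->W: 60 × 9 = 540
  F4->W: 48 × 3 = 144
Total = 420 + 44 + 100 + 66 + 540 + 144 = 1314.
(Supply check: F1 ships 81; F2 ships 43; F3 ships 60; F4 ships 48.)

1314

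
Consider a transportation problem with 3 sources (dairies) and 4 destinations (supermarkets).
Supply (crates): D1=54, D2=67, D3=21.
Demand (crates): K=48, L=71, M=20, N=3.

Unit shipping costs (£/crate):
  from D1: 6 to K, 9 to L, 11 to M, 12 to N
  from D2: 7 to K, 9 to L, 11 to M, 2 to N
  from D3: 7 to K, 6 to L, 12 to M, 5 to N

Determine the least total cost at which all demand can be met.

A cheapest plan:
  D1 to K: 48 crates
  D1 to L: 6 crates
  D2 to L: 44 crates
  D2 to M: 20 crates
  D2 to N: 3 crates
  D3 to L: 21 crates
Total cost = £1090.

1090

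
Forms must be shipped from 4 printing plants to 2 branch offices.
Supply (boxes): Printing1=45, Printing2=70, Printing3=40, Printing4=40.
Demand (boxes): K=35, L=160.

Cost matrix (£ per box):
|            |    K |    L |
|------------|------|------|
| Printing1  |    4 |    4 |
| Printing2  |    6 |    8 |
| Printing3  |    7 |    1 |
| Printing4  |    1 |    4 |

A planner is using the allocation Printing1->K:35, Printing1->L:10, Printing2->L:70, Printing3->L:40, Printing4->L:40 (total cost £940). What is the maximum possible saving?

105

Current plan cost = 35·4 + 10·4 + 70·8 + 40·1 + 40·4 = £940.
Optimal plan:
  Printing1->L: 45 × £4 = £180
  Printing2->L: 70 × £8 = £560
  Printing3->L: 40 × £1 = £40
  Printing4->K: 35 × £1 = £35
  Printing4->L: 5 × £4 = £20
Optimal cost = £835.
Saving = 940 − 835 = £105.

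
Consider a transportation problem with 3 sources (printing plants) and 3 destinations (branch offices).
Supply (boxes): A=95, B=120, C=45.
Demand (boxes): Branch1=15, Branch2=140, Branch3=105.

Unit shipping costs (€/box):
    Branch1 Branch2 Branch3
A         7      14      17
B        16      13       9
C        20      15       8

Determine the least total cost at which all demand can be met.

2905

Optimal allocation:
  A to Branch1: 15 × €7 = €105
  A to Branch2: 80 × €14 = €1120
  B to Branch2: 60 × €13 = €780
  B to Branch3: 60 × €9 = €540
  C to Branch3: 45 × €8 = €360
Total = 105 + 1120 + 780 + 540 + 360 = €2905.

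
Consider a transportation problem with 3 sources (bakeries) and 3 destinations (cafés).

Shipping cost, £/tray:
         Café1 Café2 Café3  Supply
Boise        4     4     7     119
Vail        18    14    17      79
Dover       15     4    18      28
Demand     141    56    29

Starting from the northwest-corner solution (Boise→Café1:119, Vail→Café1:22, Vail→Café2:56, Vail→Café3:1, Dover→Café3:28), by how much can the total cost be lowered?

308

Current plan cost = 119·4 + 22·18 + 56·14 + 1·17 + 28·18 = £2177.
Optimal plan:
  Boise–Café1: 119 × £4 = £476
  Vail–Café1: 22 × £18 = £396
  Vail–Café2: 28 × £14 = £392
  Vail–Café3: 29 × £17 = £493
  Dover–Café2: 28 × £4 = £112
Optimal cost = £1869.
Saving = 2177 − 1869 = £308.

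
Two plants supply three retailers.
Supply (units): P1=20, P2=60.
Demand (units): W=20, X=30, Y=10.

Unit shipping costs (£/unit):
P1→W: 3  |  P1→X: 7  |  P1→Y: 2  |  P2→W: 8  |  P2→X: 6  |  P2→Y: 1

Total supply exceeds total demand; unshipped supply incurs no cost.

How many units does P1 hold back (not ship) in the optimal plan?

0

Minimum-cost shipments:
  P1→W: 20 × £3 = £60
  P2→X: 30 × £6 = £180
  P2→Y: 10 × £1 = £10
Total cost = £250.
P1 ships 20 of its 20, leaving 0.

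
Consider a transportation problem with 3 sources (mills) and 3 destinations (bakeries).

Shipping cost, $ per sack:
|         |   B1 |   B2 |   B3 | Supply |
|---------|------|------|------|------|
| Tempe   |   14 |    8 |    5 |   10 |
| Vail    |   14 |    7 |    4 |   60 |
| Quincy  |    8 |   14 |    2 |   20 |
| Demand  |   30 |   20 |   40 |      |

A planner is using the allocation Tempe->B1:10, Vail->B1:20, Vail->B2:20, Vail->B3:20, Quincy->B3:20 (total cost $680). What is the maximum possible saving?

80

Current plan cost = 10·14 + 20·14 + 20·7 + 20·4 + 20·2 = $680.
Optimal plan:
  Tempe→B1: 10 × $14 = $140
  Vail→B2: 20 × $7 = $140
  Vail→B3: 40 × $4 = $160
  Quincy→B1: 20 × $8 = $160
Optimal cost = $600.
Saving = 680 − 600 = $80.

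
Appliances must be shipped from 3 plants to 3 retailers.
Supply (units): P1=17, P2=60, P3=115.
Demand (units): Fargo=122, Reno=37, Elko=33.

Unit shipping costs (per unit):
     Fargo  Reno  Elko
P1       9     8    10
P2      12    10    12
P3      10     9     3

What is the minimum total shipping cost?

1718

Optimal allocation:
  P1–Fargo: 17 × 9 = 153
  P2–Fargo: 23 × 12 = 276
  P2–Reno: 37 × 10 = 370
  P3–Fargo: 82 × 10 = 820
  P3–Elko: 33 × 3 = 99
Total = 153 + 276 + 370 + 820 + 99 = 1718.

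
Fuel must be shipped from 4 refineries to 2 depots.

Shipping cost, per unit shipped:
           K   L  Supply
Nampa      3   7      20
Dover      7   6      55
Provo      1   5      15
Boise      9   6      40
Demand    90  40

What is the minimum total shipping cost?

700

An optimal shipping plan:
  Nampa→K: 20 × 3 = 60
  Dover→K: 55 × 7 = 385
  Provo→K: 15 × 1 = 15
  Boise→L: 40 × 6 = 240
Total = 60 + 385 + 15 + 240 = 700.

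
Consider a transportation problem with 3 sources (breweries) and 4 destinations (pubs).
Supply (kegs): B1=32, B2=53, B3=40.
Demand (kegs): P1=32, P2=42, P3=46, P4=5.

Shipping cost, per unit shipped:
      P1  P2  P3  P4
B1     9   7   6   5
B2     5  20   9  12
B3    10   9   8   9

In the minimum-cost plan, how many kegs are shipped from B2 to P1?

32

Solving gives:
  B1->P2: 27 × 7 = 189
  B1->P4: 5 × 5 = 25
  B2->P1: 32 × 5 = 160
  B2->P3: 21 × 9 = 189
  B3->P2: 15 × 9 = 135
  B3->P3: 25 × 8 = 200
Total cost = 898.
So B2→P1 carries 32 kegs.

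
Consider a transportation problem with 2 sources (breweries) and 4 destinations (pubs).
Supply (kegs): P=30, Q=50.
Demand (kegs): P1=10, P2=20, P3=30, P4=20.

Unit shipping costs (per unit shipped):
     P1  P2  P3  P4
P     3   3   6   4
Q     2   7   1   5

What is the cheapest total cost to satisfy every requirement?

200

A cheapest plan:
  P to P2: 20 × 3 = 60
  P to P4: 10 × 4 = 40
  Q to P1: 10 × 2 = 20
  Q to P3: 30 × 1 = 30
  Q to P4: 10 × 5 = 50
Total = 60 + 40 + 20 + 30 + 50 = 200.
(Supply check: P ships 30; Q ships 50.)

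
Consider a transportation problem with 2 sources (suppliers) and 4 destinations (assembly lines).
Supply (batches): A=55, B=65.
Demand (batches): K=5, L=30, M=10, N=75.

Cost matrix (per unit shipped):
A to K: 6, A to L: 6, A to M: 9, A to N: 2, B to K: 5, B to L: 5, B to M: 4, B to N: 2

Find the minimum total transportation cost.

Optimal allocation:
  A→N: 55 × 2 = 110
  B→K: 5 × 5 = 25
  B→L: 30 × 5 = 150
  B→M: 10 × 4 = 40
  B→N: 20 × 2 = 40
Total = 110 + 25 + 150 + 40 + 40 = 365.
(Supply check: A ships 55; B ships 65.)

365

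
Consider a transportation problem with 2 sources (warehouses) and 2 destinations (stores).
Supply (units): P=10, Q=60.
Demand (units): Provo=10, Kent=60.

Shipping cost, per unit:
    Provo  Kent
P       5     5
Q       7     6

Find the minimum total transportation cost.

One minimum-cost allocation:
  P–Provo: 10 × 5 = 50
  Q–Kent: 60 × 6 = 360
Total = 50 + 360 = 410.

410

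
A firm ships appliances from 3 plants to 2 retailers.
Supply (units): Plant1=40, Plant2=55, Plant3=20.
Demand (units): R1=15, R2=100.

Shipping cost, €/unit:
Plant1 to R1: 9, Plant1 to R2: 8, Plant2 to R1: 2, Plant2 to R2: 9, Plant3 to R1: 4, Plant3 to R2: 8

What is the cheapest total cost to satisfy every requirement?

870

An optimal shipping plan:
  Plant1->R2: 40 × €8 = €320
  Plant2->R1: 15 × €2 = €30
  Plant2->R2: 40 × €9 = €360
  Plant3->R2: 20 × €8 = €160
Total = 320 + 30 + 360 + 160 = €870.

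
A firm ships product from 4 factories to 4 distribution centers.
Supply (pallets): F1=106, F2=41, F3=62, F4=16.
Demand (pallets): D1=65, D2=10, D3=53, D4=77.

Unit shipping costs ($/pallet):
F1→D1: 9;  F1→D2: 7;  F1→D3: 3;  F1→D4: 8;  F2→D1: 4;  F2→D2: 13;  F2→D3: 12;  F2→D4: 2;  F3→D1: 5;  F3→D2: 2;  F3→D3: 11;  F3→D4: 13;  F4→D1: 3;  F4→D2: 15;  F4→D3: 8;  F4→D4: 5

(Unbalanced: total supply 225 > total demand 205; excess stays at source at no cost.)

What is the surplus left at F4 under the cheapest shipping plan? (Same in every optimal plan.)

0

Minimum-cost shipments:
  F1→D3: 53 × $3 = $159
  F1→D4: 33 × $8 = $264
  F2→D4: 41 × $2 = $82
  F3→D1: 52 × $5 = $260
  F3→D2: 10 × $2 = $20
  F4→D1: 13 × $3 = $39
  F4→D4: 3 × $5 = $15
Total cost = $839.
F4 ships 16 of its 16, leaving 0.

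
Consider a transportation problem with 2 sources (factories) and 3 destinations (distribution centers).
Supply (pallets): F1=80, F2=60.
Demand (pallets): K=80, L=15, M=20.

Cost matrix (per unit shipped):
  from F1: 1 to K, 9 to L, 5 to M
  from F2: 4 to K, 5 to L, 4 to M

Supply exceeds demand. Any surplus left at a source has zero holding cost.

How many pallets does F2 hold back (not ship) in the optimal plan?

Minimum-cost shipments:
  F1 to K: 80 pallets
  F2 to L: 15 pallets
  F2 to M: 20 pallets
Total cost = 235.
F2 ships 35 of its 60, leaving 25.

25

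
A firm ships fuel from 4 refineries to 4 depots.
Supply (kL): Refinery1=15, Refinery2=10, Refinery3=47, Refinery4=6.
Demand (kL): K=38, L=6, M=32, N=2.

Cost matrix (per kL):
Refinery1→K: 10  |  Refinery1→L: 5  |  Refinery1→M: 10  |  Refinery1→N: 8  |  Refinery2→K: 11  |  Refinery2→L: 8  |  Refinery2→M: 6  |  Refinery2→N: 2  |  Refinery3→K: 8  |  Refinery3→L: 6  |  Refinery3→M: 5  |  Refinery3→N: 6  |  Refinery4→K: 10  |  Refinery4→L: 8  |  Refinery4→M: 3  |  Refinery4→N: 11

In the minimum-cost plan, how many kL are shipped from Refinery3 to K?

29

Solving gives:
  Refinery1 to K: 9 × 10 = 90
  Refinery1 to L: 6 × 5 = 30
  Refinery2 to M: 8 × 6 = 48
  Refinery2 to N: 2 × 2 = 4
  Refinery3 to K: 29 × 8 = 232
  Refinery3 to M: 18 × 5 = 90
  Refinery4 to M: 6 × 3 = 18
Total cost = 512.
So Refinery3→K carries 29 kL.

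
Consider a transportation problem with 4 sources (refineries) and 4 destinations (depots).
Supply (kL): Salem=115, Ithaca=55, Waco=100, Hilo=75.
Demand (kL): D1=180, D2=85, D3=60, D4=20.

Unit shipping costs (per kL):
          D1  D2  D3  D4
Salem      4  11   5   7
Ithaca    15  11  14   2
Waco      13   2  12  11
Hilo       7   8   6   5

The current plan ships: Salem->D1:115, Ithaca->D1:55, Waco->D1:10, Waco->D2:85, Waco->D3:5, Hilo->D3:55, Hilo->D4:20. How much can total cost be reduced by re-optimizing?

220

Current plan cost = 115·4 + 55·15 + 10·13 + 85·2 + 5·12 + 55·6 + 20·5 = 2075.
Optimal plan:
  Salem->D1: 115 × 4 = 460
  Ithaca->D1: 35 × 15 = 525
  Ithaca->D4: 20 × 2 = 40
  Waco->D2: 85 × 2 = 170
  Waco->D3: 15 × 12 = 180
  Hilo->D1: 30 × 7 = 210
  Hilo->D3: 45 × 6 = 270
Optimal cost = 1855.
Saving = 2075 − 1855 = 220.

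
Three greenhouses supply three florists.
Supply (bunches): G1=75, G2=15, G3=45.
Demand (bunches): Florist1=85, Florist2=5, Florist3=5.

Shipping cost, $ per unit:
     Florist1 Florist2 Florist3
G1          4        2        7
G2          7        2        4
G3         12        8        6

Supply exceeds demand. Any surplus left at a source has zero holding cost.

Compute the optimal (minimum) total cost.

Optimal allocation:
  G1->Florist1: 75 × $4 = $300
  G2->Florist1: 10 × $7 = $70
  G2->Florist2: 5 × $2 = $10
  G3->Florist3: 5 × $6 = $30
Total = 300 + 70 + 10 + 30 = $410.
(Supply check: G1 ships 75; G2 ships 15; G3 ships 5.)

410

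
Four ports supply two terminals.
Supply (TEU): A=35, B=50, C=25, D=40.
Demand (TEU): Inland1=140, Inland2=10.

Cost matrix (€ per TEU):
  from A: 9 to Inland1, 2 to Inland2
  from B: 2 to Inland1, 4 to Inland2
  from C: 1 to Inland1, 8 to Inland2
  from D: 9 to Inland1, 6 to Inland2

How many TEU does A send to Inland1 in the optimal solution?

25

Optimal shipments:
  A–Inland1: 25 × €9 = €225
  A–Inland2: 10 × €2 = €20
  B–Inland1: 50 × €2 = €100
  C–Inland1: 25 × €1 = €25
  D–Inland1: 40 × €9 = €360
Total cost = €730.
So A→Inland1 carries 25 TEU.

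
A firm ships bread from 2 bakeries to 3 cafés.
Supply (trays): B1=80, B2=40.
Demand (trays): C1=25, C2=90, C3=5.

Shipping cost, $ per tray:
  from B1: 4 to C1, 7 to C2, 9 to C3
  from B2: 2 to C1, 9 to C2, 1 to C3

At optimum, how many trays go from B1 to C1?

Optimal shipments:
  B1 to C2: 80 × $7 = $560
  B2 to C1: 25 × $2 = $50
  B2 to C2: 10 × $9 = $90
  B2 to C3: 5 × $1 = $5
Total cost = $705.
The route B1→C1 is not used.

0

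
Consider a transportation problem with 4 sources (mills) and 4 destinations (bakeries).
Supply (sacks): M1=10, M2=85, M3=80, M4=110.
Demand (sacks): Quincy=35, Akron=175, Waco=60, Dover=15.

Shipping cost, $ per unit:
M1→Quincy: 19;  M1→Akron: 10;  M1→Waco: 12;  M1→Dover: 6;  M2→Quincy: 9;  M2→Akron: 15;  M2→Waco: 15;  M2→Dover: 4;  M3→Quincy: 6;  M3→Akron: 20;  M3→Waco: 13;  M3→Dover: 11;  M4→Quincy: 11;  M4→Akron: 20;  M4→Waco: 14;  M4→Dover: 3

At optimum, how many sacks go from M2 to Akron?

85

The minimum-cost plan:
  M1→Akron: 10 × $10 = $100
  M2→Akron: 85 × $15 = $1275
  M3→Quincy: 35 × $6 = $210
  M3→Waco: 45 × $13 = $585
  M4→Akron: 80 × $20 = $1600
  M4→Waco: 15 × $14 = $210
  M4→Dover: 15 × $3 = $45
Total cost = $4025.
So M2→Akron carries 85 sacks.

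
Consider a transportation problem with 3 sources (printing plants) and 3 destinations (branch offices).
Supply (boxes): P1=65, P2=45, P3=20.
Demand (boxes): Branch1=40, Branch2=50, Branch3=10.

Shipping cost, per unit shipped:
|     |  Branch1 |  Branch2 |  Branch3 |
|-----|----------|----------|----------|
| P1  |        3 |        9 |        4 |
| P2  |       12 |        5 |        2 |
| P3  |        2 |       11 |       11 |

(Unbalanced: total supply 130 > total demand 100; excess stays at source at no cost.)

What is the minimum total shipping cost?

410

Optimal allocation:
  P1 to Branch1: 20 × 3 = 60
  P1 to Branch2: 5 × 9 = 45
  P1 to Branch3: 10 × 4 = 40
  P2 to Branch2: 45 × 5 = 225
  P3 to Branch1: 20 × 2 = 40
Total = 60 + 45 + 40 + 225 + 40 = 410.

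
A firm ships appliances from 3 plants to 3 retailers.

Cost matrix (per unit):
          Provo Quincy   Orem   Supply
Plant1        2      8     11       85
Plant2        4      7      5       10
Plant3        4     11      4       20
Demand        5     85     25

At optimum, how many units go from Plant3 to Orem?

20

Optimal shipments:
  Plant1 to Provo: 5 × 2 = 10
  Plant1 to Quincy: 80 × 8 = 640
  Plant2 to Quincy: 5 × 7 = 35
  Plant2 to Orem: 5 × 5 = 25
  Plant3 to Orem: 20 × 4 = 80
Total cost = 790.
So Plant3→Orem carries 20 units.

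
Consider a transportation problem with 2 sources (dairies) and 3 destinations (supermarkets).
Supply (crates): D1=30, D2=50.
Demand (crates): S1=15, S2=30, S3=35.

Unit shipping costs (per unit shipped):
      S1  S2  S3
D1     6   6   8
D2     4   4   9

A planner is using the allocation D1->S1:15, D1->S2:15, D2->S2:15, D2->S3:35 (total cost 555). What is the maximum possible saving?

90

Current plan cost = 15·6 + 15·6 + 15·4 + 35·9 = 555.
Optimal plan:
  D1->S3: 30 × 8 = 240
  D2->S1: 15 × 4 = 60
  D2->S2: 30 × 4 = 120
  D2->S3: 5 × 9 = 45
Optimal cost = 465.
Saving = 555 − 465 = 90.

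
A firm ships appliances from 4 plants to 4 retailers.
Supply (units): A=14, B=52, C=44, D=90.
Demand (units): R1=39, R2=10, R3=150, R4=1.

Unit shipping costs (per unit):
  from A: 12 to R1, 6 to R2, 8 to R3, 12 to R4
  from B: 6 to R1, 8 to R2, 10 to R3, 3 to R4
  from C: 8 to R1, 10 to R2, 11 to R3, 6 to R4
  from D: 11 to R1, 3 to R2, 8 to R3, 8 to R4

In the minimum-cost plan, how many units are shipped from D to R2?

Optimal shipments:
  A–R3: 14 × 8 = 112
  B–R1: 39 × 6 = 234
  B–R3: 12 × 10 = 120
  B–R4: 1 × 3 = 3
  C–R3: 44 × 11 = 484
  D–R2: 10 × 3 = 30
  D–R3: 80 × 8 = 640
Total cost = 1623.
So D→R2 carries 10 units.

10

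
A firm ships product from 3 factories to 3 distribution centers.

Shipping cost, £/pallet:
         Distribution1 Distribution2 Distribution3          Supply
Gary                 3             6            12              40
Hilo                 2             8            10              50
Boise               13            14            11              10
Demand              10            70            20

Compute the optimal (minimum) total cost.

710

A cheapest plan:
  Gary to Distribution2: 40 × £6 = £240
  Hilo to Distribution1: 10 × £2 = £20
  Hilo to Distribution2: 30 × £8 = £240
  Hilo to Distribution3: 10 × £10 = £100
  Boise to Distribution3: 10 × £11 = £110
Total = 240 + 20 + 240 + 100 + 110 = £710.
(Supply check: Gary ships 40; Hilo ships 50; Boise ships 10.)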